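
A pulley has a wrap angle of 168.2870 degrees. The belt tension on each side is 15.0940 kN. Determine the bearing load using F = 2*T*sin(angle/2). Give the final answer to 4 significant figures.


F = 2 * 15.0940 * sin(168.2870/2 deg)
F = 30.03 kN


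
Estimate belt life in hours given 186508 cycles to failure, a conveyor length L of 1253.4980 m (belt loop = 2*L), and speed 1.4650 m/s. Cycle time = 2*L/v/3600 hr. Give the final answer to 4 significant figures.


cycle_time = 2 * 1253.4980 / 1.4650 / 3600 = 0.47535 hr
life = 186508 * 0.47535 = 88660 hours


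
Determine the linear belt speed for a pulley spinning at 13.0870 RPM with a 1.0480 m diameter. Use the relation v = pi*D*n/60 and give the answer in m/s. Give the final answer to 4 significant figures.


v = pi * 1.0480 * 13.0870 / 60
v = 0.7181 m/s


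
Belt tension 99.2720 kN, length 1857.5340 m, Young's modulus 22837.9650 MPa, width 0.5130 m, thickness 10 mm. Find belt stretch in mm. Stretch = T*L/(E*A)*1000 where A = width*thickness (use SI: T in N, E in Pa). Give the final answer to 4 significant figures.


A = 0.5130 * 0.01 = 0.00513 m^2
Stretch = 99.2720*1000 * 1857.5340 / (22837.9650e6 * 0.00513) * 1000
Stretch = 1574 mm


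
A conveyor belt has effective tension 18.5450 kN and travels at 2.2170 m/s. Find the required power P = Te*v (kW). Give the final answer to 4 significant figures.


P = Te * v = 18.5450 * 2.2170
P = 41.11 kW


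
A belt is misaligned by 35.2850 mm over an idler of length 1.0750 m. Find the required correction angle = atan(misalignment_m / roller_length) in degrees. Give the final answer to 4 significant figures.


misalign_m = 35.2850 / 1000 = 0.035285 m
angle = atan(0.035285 / 1.0750)
angle = 1.880 deg


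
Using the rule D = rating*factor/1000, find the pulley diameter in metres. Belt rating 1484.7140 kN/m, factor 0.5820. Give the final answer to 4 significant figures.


D = 1484.7140 * 0.5820 / 1000
D = 0.8641 m


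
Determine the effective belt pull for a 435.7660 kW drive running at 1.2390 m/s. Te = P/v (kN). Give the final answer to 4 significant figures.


Te = P / v = 435.7660 / 1.2390
Te = 351.7 kN


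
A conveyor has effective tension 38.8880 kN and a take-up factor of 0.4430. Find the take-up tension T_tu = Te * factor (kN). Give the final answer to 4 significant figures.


T_tu = 38.8880 * 0.4430
T_tu = 17.23 kN


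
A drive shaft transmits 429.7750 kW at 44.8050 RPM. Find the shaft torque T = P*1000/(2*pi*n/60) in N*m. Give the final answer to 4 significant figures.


omega = 2*pi*44.8050/60 = 4.69197 rad/s
T = 429.7750*1000 / 4.69197
T = 91600 N*m


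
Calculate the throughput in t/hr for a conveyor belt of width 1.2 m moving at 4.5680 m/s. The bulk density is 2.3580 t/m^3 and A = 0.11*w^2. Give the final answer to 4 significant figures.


A = 0.11 * 1.2^2 = 0.1584 m^2
C = 0.1584 * 4.5680 * 2.3580 * 3600
C = 6142 t/hr


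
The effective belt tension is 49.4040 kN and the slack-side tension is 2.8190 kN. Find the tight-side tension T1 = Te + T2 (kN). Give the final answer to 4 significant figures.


T1 = Te + T2 = 49.4040 + 2.8190
T1 = 52.22 kN


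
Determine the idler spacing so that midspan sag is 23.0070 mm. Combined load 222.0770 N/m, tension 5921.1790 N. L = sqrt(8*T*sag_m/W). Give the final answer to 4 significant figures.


sag = 23.0070/1000 = 0.023007 m
L = sqrt(8 * 5921.1790 * 0.023007 / 222.0770)
L = 2.215 m


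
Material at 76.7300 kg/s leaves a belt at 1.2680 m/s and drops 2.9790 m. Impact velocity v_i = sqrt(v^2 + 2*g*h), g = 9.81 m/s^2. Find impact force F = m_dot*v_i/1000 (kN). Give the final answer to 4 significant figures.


v_i = sqrt(1.2680^2 + 2*9.81*2.9790) = 7.74957 m/s
F = 76.7300 * 7.74957 / 1000
F = 0.5946 kN


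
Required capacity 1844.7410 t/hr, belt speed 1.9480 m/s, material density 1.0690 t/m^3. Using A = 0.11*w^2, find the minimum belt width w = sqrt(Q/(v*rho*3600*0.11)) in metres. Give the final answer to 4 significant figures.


A_req = 1844.7410 / (1.9480 * 1.0690 * 3600) = 0.246074 m^2
w = sqrt(0.246074 / 0.11)
w = 1.496 m


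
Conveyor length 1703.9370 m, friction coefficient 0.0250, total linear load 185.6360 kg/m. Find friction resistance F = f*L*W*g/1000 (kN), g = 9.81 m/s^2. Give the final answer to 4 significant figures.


F = 0.0250 * 1703.9370 * 185.6360 * 9.81 / 1000
F = 77.58 kN


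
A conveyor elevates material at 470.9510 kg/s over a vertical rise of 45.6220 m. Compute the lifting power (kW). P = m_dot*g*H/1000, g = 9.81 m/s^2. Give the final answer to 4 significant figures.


P = 470.9510 * 9.81 * 45.6220 / 1000
P = 210.8 kW


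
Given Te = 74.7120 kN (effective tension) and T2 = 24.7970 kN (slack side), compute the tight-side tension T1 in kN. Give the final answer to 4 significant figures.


T1 = Te + T2 = 74.7120 + 24.7970
T1 = 99.51 kN


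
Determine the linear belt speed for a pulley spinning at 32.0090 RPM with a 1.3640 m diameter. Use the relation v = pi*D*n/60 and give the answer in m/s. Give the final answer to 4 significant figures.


v = pi * 1.3640 * 32.0090 / 60
v = 2.286 m/s


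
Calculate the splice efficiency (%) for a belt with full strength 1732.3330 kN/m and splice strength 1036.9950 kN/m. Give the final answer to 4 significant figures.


Eff = 1036.9950 / 1732.3330 * 100
Eff = 59.86 %


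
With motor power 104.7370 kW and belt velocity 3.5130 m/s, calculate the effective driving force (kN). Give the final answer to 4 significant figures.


Te = P / v = 104.7370 / 3.5130
Te = 29.81 kN


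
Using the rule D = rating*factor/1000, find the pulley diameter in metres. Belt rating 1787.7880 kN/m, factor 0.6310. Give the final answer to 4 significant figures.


D = 1787.7880 * 0.6310 / 1000
D = 1.128 m


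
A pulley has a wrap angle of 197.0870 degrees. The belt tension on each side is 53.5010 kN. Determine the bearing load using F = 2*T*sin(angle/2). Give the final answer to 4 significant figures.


F = 2 * 53.5010 * sin(197.0870/2 deg)
F = 105.8 kN


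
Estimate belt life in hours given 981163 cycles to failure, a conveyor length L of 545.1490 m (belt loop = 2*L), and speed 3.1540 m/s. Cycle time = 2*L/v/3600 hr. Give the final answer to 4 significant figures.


cycle_time = 2 * 545.1490 / 3.1540 / 3600 = 0.0960243 hr
life = 981163 * 0.0960243 = 94220 hours


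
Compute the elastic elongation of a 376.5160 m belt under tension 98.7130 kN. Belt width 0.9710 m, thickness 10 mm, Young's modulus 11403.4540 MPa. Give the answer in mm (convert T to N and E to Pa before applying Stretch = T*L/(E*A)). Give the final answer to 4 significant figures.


A = 0.9710 * 0.01 = 0.00971 m^2
Stretch = 98.7130*1000 * 376.5160 / (11403.4540e6 * 0.00971) * 1000
Stretch = 335.7 mm


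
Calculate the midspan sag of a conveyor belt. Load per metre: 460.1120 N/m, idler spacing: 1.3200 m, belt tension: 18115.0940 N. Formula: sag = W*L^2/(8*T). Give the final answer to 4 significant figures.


sag = 460.1120 * 1.3200^2 / (8 * 18115.0940)
sag = 0.005532 m


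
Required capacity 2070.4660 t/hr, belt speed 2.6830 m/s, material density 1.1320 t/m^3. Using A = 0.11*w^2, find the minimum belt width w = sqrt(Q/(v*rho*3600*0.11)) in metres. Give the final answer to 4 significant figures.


A_req = 2070.4660 / (2.6830 * 1.1320 * 3600) = 0.189364 m^2
w = sqrt(0.189364 / 0.11)
w = 1.312 m


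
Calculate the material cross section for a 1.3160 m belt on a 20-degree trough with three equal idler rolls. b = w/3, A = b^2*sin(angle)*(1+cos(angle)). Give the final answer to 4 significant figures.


b = 1.3160/3 = 0.438667 m
A = 0.438667^2 * sin(20 deg) * (1 + cos(20 deg))
A = 0.1277 m^2


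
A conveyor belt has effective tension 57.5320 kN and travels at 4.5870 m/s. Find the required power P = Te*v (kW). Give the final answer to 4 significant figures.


P = Te * v = 57.5320 * 4.5870
P = 263.9 kW


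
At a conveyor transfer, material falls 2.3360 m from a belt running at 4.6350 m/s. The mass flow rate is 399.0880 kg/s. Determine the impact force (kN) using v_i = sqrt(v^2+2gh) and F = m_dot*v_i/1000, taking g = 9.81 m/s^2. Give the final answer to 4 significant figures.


v_i = sqrt(4.6350^2 + 2*9.81*2.3360) = 8.20461 m/s
F = 399.0880 * 8.20461 / 1000
F = 3.274 kN


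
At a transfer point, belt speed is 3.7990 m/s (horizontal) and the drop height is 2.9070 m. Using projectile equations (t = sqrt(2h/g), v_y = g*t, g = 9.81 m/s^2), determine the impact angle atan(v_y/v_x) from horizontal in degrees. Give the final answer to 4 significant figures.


t = sqrt(2*2.9070/9.81) = 0.769844 s
v_y = 9.81 * 0.769844 = 7.55217 m/s
angle = atan(7.55217 / 3.7990) = 63.30 deg


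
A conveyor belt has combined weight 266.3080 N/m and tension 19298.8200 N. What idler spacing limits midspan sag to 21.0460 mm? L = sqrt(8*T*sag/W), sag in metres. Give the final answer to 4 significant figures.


sag = 21.0460/1000 = 0.021046 m
L = sqrt(8 * 19298.8200 * 0.021046 / 266.3080)
L = 3.493 m


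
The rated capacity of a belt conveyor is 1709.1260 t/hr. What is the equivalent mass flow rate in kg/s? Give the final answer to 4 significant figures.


m_dot = 1709.1260 * 1000 / 3600
m_dot = 474.8 kg/s


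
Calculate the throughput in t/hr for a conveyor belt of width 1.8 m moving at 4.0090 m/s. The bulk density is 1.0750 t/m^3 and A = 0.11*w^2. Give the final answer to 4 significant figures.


A = 0.11 * 1.8^2 = 0.3564 m^2
C = 0.3564 * 4.0090 * 1.0750 * 3600
C = 5529 t/hr


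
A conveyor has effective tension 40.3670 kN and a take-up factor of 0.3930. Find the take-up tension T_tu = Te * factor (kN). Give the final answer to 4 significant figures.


T_tu = 40.3670 * 0.3930
T_tu = 15.86 kN


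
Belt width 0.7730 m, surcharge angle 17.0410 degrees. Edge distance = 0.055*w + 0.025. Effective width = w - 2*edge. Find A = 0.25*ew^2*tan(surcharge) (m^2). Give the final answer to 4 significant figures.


edge = 0.055*0.7730 + 0.025 = 0.067515 m
ew = 0.7730 - 2*0.067515 = 0.63797 m
A = 0.25 * 0.63797^2 * tan(17.0410 deg)
A = 0.03119 m^2


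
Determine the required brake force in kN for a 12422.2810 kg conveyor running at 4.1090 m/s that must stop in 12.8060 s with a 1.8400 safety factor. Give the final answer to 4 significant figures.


F = 12422.2810 * 4.1090 / 12.8060 * 1.8400 / 1000
F = 7.334 kN


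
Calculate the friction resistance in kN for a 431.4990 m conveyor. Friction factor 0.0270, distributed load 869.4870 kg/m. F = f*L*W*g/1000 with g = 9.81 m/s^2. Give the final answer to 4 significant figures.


F = 0.0270 * 431.4990 * 869.4870 * 9.81 / 1000
F = 99.37 kN


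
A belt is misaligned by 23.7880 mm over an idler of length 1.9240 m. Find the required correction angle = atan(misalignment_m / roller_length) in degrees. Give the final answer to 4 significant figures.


misalign_m = 23.7880 / 1000 = 0.023788 m
angle = atan(0.023788 / 1.9240)
angle = 0.7084 deg


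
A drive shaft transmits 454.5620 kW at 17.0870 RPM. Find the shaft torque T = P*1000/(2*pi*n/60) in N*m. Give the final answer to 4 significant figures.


omega = 2*pi*17.0870/60 = 1.78935 rad/s
T = 454.5620*1000 / 1.78935
T = 254000 N*m


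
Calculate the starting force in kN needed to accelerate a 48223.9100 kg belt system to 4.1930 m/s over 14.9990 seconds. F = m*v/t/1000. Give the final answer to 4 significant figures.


F = 48223.9100 * 4.1930 / 14.9990 / 1000
F = 13.48 kN


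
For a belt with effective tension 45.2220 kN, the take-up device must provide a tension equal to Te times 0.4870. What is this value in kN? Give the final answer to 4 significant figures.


T_tu = 45.2220 * 0.4870
T_tu = 22.02 kN


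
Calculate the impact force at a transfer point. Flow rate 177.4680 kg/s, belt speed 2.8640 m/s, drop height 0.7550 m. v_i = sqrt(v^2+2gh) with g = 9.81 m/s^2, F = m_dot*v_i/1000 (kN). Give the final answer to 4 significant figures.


v_i = sqrt(2.8640^2 + 2*9.81*0.7550) = 4.79746 m/s
F = 177.4680 * 4.79746 / 1000
F = 0.8514 kN


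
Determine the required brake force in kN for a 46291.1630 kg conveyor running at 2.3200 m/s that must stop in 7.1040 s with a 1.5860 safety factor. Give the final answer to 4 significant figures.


F = 46291.1630 * 2.3200 / 7.1040 * 1.5860 / 1000
F = 23.98 kN


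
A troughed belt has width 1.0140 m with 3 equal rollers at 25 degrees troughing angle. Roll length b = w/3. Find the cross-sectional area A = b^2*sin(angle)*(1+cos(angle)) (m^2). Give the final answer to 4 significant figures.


b = 1.0140/3 = 0.338 m
A = 0.338^2 * sin(25 deg) * (1 + cos(25 deg))
A = 0.09204 m^2


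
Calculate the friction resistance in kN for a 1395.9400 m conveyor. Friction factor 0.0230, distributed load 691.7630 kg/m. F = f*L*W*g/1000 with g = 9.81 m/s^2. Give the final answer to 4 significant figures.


F = 0.0230 * 1395.9400 * 691.7630 * 9.81 / 1000
F = 217.9 kN


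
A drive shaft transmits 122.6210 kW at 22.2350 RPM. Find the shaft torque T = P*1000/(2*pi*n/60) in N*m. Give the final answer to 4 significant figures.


omega = 2*pi*22.2350/60 = 2.32844 rad/s
T = 122.6210*1000 / 2.32844
T = 52660 N*m


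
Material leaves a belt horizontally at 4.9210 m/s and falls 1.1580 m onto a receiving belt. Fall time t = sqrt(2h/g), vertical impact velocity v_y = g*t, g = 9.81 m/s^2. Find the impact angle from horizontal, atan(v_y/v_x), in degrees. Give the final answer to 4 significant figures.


t = sqrt(2*1.1580/9.81) = 0.485886 s
v_y = 9.81 * 0.485886 = 4.76654 m/s
angle = atan(4.76654 / 4.9210) = 44.09 deg


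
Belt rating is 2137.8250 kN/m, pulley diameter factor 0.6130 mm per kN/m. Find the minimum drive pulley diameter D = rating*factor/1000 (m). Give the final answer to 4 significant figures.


D = 2137.8250 * 0.6130 / 1000
D = 1.310 m


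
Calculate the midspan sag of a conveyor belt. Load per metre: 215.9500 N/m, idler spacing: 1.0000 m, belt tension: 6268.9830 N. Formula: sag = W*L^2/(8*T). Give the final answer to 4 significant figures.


sag = 215.9500 * 1.0000^2 / (8 * 6268.9830)
sag = 0.004306 m


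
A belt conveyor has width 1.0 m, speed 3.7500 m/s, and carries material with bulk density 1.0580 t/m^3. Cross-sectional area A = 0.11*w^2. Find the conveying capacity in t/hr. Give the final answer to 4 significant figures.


A = 0.11 * 1.0^2 = 0.11 m^2
C = 0.11 * 3.7500 * 1.0580 * 3600
C = 1571 t/hr


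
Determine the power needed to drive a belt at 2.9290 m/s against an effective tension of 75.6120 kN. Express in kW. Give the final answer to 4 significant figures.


P = Te * v = 75.6120 * 2.9290
P = 221.5 kW


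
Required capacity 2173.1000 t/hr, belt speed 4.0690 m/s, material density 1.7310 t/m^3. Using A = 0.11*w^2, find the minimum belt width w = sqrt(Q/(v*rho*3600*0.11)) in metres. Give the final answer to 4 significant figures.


A_req = 2173.1000 / (4.0690 * 1.7310 * 3600) = 0.0857023 m^2
w = sqrt(0.0857023 / 0.11)
w = 0.8827 m


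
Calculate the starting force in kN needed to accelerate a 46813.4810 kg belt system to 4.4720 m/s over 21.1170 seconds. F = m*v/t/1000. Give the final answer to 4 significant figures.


F = 46813.4810 * 4.4720 / 21.1170 / 1000
F = 9.914 kN


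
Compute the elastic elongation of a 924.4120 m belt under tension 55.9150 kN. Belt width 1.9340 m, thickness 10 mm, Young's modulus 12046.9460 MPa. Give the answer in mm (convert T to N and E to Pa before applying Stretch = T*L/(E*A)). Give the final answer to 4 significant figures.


A = 1.9340 * 0.01 = 0.01934 m^2
Stretch = 55.9150*1000 * 924.4120 / (12046.9460e6 * 0.01934) * 1000
Stretch = 221.9 mm


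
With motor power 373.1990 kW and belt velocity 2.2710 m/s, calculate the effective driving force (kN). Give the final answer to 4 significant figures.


Te = P / v = 373.1990 / 2.2710
Te = 164.3 kN


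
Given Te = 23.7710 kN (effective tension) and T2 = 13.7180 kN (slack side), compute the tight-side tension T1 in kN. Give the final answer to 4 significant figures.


T1 = Te + T2 = 23.7710 + 13.7180
T1 = 37.49 kN


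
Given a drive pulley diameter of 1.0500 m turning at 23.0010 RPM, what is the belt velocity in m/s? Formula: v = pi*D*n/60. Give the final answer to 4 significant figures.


v = pi * 1.0500 * 23.0010 / 60
v = 1.265 m/s


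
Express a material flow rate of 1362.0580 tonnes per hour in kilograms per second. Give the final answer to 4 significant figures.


m_dot = 1362.0580 * 1000 / 3600
m_dot = 378.3 kg/s


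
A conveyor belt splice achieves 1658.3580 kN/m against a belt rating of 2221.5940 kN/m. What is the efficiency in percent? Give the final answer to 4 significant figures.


Eff = 1658.3580 / 2221.5940 * 100
Eff = 74.65 %


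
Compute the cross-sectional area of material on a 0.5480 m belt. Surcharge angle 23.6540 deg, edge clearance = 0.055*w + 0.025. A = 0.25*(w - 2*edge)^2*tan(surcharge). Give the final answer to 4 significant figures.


edge = 0.055*0.5480 + 0.025 = 0.05514 m
ew = 0.5480 - 2*0.05514 = 0.43772 m
A = 0.25 * 0.43772^2 * tan(23.6540 deg)
A = 0.02098 m^2


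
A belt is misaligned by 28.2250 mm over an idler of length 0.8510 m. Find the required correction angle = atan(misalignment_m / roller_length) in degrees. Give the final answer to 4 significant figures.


misalign_m = 28.2250 / 1000 = 0.028225 m
angle = atan(0.028225 / 0.8510)
angle = 1.900 deg


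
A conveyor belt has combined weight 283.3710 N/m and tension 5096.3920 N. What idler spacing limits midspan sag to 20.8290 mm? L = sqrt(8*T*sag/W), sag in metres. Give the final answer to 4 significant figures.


sag = 20.8290/1000 = 0.020829 m
L = sqrt(8 * 5096.3920 * 0.020829 / 283.3710)
L = 1.731 m


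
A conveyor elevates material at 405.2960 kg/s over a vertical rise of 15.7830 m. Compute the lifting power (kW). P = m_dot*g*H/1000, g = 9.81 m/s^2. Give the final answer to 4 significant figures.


P = 405.2960 * 9.81 * 15.7830 / 1000
P = 62.75 kW


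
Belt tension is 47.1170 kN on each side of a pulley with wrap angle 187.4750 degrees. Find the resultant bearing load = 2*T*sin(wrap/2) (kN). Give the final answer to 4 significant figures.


F = 2 * 47.1170 * sin(187.4750/2 deg)
F = 94.03 kN


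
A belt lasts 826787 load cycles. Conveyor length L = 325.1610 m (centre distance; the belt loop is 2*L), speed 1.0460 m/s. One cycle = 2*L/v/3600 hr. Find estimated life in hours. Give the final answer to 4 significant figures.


cycle_time = 2 * 325.1610 / 1.0460 / 3600 = 0.172701 hr
life = 826787 * 0.172701 = 142800 hours


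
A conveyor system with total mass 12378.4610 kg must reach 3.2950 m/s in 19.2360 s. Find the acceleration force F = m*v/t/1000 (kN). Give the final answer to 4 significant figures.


F = 12378.4610 * 3.2950 / 19.2360 / 1000
F = 2.120 kN


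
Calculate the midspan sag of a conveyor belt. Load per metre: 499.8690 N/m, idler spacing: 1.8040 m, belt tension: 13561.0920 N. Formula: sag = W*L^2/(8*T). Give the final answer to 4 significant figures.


sag = 499.8690 * 1.8040^2 / (8 * 13561.0920)
sag = 0.01499 m


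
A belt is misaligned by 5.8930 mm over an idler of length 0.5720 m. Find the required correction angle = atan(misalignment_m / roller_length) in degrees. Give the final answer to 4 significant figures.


misalign_m = 5.8930 / 1000 = 0.005893 m
angle = atan(0.005893 / 0.5720)
angle = 0.5903 deg


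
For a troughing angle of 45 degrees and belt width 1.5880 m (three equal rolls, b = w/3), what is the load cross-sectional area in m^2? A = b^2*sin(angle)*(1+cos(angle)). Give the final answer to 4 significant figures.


b = 1.5880/3 = 0.529333 m
A = 0.529333^2 * sin(45 deg) * (1 + cos(45 deg))
A = 0.3382 m^2


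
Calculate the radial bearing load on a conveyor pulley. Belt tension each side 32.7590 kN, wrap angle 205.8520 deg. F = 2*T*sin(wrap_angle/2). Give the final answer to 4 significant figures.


F = 2 * 32.7590 * sin(205.8520/2 deg)
F = 63.86 kN


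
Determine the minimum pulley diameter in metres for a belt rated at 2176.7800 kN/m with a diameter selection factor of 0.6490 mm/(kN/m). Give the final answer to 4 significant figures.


D = 2176.7800 * 0.6490 / 1000
D = 1.413 m


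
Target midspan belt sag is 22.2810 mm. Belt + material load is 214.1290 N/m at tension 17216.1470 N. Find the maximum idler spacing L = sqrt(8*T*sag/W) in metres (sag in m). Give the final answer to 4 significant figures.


sag = 22.2810/1000 = 0.022281 m
L = sqrt(8 * 17216.1470 * 0.022281 / 214.1290)
L = 3.786 m


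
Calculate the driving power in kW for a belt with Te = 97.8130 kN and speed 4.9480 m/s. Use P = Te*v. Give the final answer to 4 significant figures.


P = Te * v = 97.8130 * 4.9480
P = 484.0 kW


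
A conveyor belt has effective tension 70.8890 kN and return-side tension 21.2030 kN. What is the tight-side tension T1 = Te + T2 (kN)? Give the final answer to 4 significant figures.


T1 = Te + T2 = 70.8890 + 21.2030
T1 = 92.09 kN


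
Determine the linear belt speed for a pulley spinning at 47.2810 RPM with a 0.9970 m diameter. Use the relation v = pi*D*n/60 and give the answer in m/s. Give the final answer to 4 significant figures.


v = pi * 0.9970 * 47.2810 / 60
v = 2.468 m/s


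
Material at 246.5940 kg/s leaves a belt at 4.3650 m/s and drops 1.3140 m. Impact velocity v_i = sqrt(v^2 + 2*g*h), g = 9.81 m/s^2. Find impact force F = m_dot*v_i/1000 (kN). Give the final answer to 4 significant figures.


v_i = sqrt(4.3650^2 + 2*9.81*1.3140) = 6.69581 m/s
F = 246.5940 * 6.69581 / 1000
F = 1.651 kN


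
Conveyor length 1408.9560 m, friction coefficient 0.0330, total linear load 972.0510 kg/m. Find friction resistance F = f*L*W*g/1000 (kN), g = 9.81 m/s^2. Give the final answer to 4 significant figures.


F = 0.0330 * 1408.9560 * 972.0510 * 9.81 / 1000
F = 443.4 kN


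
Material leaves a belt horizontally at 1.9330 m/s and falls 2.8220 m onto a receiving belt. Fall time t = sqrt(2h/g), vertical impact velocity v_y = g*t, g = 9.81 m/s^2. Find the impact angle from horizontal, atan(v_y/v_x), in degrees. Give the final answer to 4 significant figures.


t = sqrt(2*2.8220/9.81) = 0.758506 s
v_y = 9.81 * 0.758506 = 7.44094 m/s
angle = atan(7.44094 / 1.9330) = 75.44 deg


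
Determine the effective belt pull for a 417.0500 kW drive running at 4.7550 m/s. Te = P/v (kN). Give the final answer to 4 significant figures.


Te = P / v = 417.0500 / 4.7550
Te = 87.71 kN


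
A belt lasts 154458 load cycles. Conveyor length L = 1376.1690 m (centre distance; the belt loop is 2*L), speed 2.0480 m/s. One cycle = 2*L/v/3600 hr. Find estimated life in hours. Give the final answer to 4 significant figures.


cycle_time = 2 * 1376.1690 / 2.0480 / 3600 = 0.37331 hr
life = 154458 * 0.37331 = 57660 hours


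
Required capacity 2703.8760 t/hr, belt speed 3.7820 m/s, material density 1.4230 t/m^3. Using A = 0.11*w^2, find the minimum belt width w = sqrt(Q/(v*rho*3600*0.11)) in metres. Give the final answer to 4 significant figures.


A_req = 2703.8760 / (3.7820 * 1.4230 * 3600) = 0.139559 m^2
w = sqrt(0.139559 / 0.11)
w = 1.126 m


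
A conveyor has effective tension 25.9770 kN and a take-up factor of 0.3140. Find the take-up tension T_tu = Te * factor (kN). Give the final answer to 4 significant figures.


T_tu = 25.9770 * 0.3140
T_tu = 8.157 kN


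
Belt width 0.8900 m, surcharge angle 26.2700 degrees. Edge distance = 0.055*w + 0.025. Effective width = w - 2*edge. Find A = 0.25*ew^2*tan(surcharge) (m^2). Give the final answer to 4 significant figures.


edge = 0.055*0.8900 + 0.025 = 0.07395 m
ew = 0.8900 - 2*0.07395 = 0.7421 m
A = 0.25 * 0.7421^2 * tan(26.2700 deg)
A = 0.06796 m^2


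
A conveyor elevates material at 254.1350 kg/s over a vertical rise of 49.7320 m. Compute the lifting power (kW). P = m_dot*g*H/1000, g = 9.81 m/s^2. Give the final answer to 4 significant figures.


P = 254.1350 * 9.81 * 49.7320 / 1000
P = 124.0 kW


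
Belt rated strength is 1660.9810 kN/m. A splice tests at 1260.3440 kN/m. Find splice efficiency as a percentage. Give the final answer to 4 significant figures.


Eff = 1260.3440 / 1660.9810 * 100
Eff = 75.88 %


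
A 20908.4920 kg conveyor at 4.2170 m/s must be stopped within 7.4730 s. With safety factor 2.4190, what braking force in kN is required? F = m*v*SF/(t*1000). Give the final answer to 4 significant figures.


F = 20908.4920 * 4.2170 / 7.4730 * 2.4190 / 1000
F = 28.54 kN


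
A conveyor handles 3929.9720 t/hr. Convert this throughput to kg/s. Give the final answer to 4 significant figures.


m_dot = 3929.9720 * 1000 / 3600
m_dot = 1092 kg/s


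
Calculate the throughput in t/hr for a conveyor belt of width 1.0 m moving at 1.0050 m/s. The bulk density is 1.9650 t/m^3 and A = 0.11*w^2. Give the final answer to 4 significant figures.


A = 0.11 * 1.0^2 = 0.11 m^2
C = 0.11 * 1.0050 * 1.9650 * 3600
C = 782.0 t/hr


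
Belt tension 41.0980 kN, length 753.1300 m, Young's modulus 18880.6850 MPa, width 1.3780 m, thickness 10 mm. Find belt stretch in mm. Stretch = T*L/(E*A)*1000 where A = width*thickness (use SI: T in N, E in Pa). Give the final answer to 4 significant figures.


A = 1.3780 * 0.01 = 0.01378 m^2
Stretch = 41.0980*1000 * 753.1300 / (18880.6850e6 * 0.01378) * 1000
Stretch = 119.0 mm


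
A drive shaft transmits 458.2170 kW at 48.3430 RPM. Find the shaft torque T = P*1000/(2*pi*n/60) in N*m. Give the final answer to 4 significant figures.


omega = 2*pi*48.3430/60 = 5.06247 rad/s
T = 458.2170*1000 / 5.06247
T = 90510 N*m


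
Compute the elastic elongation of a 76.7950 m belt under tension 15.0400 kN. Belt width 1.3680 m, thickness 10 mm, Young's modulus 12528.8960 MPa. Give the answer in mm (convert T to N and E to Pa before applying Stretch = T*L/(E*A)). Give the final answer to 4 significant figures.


A = 1.3680 * 0.01 = 0.01368 m^2
Stretch = 15.0400*1000 * 76.7950 / (12528.8960e6 * 0.01368) * 1000
Stretch = 6.739 mm


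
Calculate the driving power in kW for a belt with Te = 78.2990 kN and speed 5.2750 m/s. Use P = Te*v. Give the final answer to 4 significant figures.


P = Te * v = 78.2990 * 5.2750
P = 413.0 kW


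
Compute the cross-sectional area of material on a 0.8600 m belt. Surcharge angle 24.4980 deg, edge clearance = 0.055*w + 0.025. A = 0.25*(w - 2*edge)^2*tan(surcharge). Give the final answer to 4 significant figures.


edge = 0.055*0.8600 + 0.025 = 0.0723 m
ew = 0.8600 - 2*0.0723 = 0.7154 m
A = 0.25 * 0.7154^2 * tan(24.4980 deg)
A = 0.05830 m^2


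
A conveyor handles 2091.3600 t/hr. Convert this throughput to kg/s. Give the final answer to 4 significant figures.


m_dot = 2091.3600 * 1000 / 3600
m_dot = 580.9 kg/s


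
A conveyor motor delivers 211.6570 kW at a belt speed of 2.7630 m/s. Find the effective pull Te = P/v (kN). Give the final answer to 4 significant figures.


Te = P / v = 211.6570 / 2.7630
Te = 76.60 kN


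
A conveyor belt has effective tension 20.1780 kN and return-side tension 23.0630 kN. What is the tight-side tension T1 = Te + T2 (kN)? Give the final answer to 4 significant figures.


T1 = Te + T2 = 20.1780 + 23.0630
T1 = 43.24 kN


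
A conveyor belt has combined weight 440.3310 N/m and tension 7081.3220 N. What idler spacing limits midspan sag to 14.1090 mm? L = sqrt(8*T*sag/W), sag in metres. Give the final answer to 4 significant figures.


sag = 14.1090/1000 = 0.014109 m
L = sqrt(8 * 7081.3220 * 0.014109 / 440.3310)
L = 1.347 m


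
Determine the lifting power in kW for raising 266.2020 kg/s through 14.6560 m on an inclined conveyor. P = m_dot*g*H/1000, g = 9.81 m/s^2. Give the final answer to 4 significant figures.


P = 266.2020 * 9.81 * 14.6560 / 1000
P = 38.27 kW


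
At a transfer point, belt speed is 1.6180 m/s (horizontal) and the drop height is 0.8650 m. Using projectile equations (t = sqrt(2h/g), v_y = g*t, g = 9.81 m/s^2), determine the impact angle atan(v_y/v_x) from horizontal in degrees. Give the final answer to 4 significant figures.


t = sqrt(2*0.8650/9.81) = 0.419941 s
v_y = 9.81 * 0.419941 = 4.11962 m/s
angle = atan(4.11962 / 1.6180) = 68.56 deg


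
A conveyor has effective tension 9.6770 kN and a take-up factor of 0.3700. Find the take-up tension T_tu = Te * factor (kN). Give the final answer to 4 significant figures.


T_tu = 9.6770 * 0.3700
T_tu = 3.580 kN


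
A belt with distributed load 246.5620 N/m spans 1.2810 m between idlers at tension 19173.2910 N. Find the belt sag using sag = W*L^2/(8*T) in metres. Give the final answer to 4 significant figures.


sag = 246.5620 * 1.2810^2 / (8 * 19173.2910)
sag = 0.002638 m


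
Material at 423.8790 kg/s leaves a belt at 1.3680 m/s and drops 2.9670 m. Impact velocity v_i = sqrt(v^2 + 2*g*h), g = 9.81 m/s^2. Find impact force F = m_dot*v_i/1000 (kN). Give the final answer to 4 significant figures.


v_i = sqrt(1.3680^2 + 2*9.81*2.9670) = 7.75138 m/s
F = 423.8790 * 7.75138 / 1000
F = 3.286 kN


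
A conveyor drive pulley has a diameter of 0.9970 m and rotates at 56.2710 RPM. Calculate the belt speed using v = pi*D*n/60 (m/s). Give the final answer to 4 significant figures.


v = pi * 0.9970 * 56.2710 / 60
v = 2.938 m/s


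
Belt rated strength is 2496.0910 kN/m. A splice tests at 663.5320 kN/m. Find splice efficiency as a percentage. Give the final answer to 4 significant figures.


Eff = 663.5320 / 2496.0910 * 100
Eff = 26.58 %


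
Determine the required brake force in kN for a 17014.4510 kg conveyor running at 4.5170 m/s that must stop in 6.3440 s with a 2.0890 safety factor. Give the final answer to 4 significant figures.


F = 17014.4510 * 4.5170 / 6.3440 * 2.0890 / 1000
F = 25.31 kN


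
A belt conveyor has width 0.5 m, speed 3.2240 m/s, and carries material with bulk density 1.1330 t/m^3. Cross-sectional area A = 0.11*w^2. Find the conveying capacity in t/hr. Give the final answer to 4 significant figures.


A = 0.11 * 0.5^2 = 0.0275 m^2
C = 0.0275 * 3.2240 * 1.1330 * 3600
C = 361.6 t/hr


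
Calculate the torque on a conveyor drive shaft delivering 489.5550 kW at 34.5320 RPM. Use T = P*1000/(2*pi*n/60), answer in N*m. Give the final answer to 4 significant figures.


omega = 2*pi*34.5320/60 = 3.61618 rad/s
T = 489.5550*1000 / 3.61618
T = 135400 N*m


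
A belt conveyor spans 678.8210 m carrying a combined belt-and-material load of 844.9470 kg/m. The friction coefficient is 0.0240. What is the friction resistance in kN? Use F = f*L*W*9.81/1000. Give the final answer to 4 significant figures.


F = 0.0240 * 678.8210 * 844.9470 * 9.81 / 1000
F = 135.0 kN


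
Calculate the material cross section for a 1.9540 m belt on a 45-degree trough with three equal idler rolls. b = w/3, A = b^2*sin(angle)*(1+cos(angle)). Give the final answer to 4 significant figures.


b = 1.9540/3 = 0.651333 m
A = 0.651333^2 * sin(45 deg) * (1 + cos(45 deg))
A = 0.5121 m^2


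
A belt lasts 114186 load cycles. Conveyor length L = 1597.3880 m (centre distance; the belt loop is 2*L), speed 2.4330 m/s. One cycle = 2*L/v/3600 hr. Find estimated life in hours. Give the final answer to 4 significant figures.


cycle_time = 2 * 1597.3880 / 2.4330 / 3600 = 0.36475 hr
life = 114186 * 0.36475 = 41650 hours


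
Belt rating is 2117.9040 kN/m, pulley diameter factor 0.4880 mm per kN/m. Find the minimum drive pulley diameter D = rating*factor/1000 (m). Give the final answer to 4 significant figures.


D = 2117.9040 * 0.4880 / 1000
D = 1.034 m


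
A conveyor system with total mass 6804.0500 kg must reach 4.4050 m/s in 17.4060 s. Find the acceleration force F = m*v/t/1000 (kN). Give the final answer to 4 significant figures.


F = 6804.0500 * 4.4050 / 17.4060 / 1000
F = 1.722 kN


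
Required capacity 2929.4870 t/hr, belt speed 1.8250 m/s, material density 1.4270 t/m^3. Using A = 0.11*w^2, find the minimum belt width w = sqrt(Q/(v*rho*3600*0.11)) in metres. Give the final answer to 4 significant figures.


A_req = 2929.4870 / (1.8250 * 1.4270 * 3600) = 0.312466 m^2
w = sqrt(0.312466 / 0.11)
w = 1.685 m


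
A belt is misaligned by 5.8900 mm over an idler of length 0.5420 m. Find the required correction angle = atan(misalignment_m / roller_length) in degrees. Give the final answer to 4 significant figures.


misalign_m = 5.8900 / 1000 = 0.005890 m
angle = atan(0.005890 / 0.5420)
angle = 0.6226 deg


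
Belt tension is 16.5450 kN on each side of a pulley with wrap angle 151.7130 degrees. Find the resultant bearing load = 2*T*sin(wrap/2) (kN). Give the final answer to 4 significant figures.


F = 2 * 16.5450 * sin(151.7130/2 deg)
F = 32.09 kN


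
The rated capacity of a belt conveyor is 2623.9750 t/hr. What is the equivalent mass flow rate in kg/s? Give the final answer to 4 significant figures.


m_dot = 2623.9750 * 1000 / 3600
m_dot = 728.9 kg/s


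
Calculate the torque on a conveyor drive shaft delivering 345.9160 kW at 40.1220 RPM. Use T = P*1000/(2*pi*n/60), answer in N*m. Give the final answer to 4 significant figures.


omega = 2*pi*40.1220/60 = 4.20157 rad/s
T = 345.9160*1000 / 4.20157
T = 82330 N*m


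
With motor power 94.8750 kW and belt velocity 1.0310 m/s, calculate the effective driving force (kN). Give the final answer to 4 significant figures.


Te = P / v = 94.8750 / 1.0310
Te = 92.02 kN


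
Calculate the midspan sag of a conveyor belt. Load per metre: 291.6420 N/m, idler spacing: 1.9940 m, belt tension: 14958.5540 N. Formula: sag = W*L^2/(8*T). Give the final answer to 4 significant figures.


sag = 291.6420 * 1.9940^2 / (8 * 14958.5540)
sag = 0.009690 m


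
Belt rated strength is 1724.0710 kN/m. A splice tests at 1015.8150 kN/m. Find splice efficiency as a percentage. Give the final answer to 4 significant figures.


Eff = 1015.8150 / 1724.0710 * 100
Eff = 58.92 %


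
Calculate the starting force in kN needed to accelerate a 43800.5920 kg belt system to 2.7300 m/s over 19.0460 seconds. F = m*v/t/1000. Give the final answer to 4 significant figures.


F = 43800.5920 * 2.7300 / 19.0460 / 1000
F = 6.278 kN


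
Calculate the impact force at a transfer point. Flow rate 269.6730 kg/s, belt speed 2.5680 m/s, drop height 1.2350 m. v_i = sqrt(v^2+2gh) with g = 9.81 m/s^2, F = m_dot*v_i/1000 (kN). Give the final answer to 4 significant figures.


v_i = sqrt(2.5680^2 + 2*9.81*1.2350) = 5.55206 m/s
F = 269.6730 * 5.55206 / 1000
F = 1.497 kN


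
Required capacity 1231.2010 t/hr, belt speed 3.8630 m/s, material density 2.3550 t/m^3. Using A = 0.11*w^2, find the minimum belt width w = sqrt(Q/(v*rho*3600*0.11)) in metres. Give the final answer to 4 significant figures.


A_req = 1231.2010 / (3.8630 * 2.3550 * 3600) = 0.0375933 m^2
w = sqrt(0.0375933 / 0.11)
w = 0.5846 m


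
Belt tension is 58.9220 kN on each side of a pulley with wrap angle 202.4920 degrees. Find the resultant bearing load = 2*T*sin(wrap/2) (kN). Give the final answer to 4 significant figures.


F = 2 * 58.9220 * sin(202.4920/2 deg)
F = 115.6 kN


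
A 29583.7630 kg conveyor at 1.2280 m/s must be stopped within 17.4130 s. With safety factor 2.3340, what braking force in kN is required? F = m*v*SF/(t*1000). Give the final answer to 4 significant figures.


F = 29583.7630 * 1.2280 / 17.4130 * 2.3340 / 1000
F = 4.869 kN


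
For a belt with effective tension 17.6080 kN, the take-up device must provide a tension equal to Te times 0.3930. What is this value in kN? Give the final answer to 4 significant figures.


T_tu = 17.6080 * 0.3930
T_tu = 6.920 kN


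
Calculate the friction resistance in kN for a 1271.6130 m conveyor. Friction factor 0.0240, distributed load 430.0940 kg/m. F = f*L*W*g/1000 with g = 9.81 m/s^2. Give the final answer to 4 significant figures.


F = 0.0240 * 1271.6130 * 430.0940 * 9.81 / 1000
F = 128.8 kN


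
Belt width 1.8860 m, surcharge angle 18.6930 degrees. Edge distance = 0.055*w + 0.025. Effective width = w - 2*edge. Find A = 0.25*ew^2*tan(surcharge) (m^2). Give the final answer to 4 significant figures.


edge = 0.055*1.8860 + 0.025 = 0.12873 m
ew = 1.8860 - 2*0.12873 = 1.62854 m
A = 0.25 * 1.62854^2 * tan(18.6930 deg)
A = 0.2243 m^2


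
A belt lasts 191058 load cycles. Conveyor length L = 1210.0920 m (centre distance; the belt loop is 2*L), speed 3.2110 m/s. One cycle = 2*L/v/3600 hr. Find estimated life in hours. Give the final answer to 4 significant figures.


cycle_time = 2 * 1210.0920 / 3.2110 / 3600 = 0.209366 hr
life = 191058 * 0.209366 = 40000 hours


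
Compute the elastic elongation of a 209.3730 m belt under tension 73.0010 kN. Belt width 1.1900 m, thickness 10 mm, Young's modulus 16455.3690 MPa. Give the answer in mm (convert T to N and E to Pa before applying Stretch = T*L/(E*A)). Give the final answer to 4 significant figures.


A = 1.1900 * 0.01 = 0.01190 m^2
Stretch = 73.0010*1000 * 209.3730 / (16455.3690e6 * 0.01190) * 1000
Stretch = 78.05 mm


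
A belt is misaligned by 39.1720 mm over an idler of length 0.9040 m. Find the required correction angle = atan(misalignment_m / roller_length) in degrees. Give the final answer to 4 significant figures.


misalign_m = 39.1720 / 1000 = 0.039172 m
angle = atan(0.039172 / 0.9040)
angle = 2.481 deg


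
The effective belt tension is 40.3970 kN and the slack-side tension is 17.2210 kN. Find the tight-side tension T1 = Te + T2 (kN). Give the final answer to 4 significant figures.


T1 = Te + T2 = 40.3970 + 17.2210
T1 = 57.62 kN


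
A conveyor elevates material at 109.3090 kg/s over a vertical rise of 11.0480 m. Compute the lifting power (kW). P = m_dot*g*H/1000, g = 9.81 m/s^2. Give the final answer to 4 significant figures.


P = 109.3090 * 9.81 * 11.0480 / 1000
P = 11.85 kW


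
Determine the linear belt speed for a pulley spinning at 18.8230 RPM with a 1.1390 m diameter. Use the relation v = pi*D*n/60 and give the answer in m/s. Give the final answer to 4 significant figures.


v = pi * 1.1390 * 18.8230 / 60
v = 1.123 m/s


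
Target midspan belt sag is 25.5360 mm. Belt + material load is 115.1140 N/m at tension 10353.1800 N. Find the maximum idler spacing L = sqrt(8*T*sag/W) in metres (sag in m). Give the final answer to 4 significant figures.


sag = 25.5360/1000 = 0.025536 m
L = sqrt(8 * 10353.1800 * 0.025536 / 115.1140)
L = 4.286 m


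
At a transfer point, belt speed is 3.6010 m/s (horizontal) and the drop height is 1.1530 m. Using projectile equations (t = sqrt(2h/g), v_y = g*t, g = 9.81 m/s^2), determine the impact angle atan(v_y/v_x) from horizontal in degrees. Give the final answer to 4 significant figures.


t = sqrt(2*1.1530/9.81) = 0.484836 s
v_y = 9.81 * 0.484836 = 4.75624 m/s
angle = atan(4.75624 / 3.6010) = 52.87 deg


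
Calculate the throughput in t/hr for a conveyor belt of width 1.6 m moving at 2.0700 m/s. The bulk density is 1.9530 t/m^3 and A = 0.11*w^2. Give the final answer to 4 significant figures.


A = 0.11 * 1.6^2 = 0.2816 m^2
C = 0.2816 * 2.0700 * 1.9530 * 3600
C = 4098 t/hr


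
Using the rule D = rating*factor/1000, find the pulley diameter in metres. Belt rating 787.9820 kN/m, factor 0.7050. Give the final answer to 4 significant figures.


D = 787.9820 * 0.7050 / 1000
D = 0.5555 m


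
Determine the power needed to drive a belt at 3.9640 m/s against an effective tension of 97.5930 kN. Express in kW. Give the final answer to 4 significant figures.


P = Te * v = 97.5930 * 3.9640
P = 386.9 kW


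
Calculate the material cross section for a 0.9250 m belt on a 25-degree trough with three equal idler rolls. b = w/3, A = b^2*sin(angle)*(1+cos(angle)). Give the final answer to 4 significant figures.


b = 0.9250/3 = 0.308333 m
A = 0.308333^2 * sin(25 deg) * (1 + cos(25 deg))
A = 0.07659 m^2


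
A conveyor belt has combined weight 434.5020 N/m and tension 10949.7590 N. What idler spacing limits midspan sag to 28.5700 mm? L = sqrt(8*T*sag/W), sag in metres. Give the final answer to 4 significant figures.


sag = 28.5700/1000 = 0.028570 m
L = sqrt(8 * 10949.7590 * 0.028570 / 434.5020)
L = 2.400 m
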